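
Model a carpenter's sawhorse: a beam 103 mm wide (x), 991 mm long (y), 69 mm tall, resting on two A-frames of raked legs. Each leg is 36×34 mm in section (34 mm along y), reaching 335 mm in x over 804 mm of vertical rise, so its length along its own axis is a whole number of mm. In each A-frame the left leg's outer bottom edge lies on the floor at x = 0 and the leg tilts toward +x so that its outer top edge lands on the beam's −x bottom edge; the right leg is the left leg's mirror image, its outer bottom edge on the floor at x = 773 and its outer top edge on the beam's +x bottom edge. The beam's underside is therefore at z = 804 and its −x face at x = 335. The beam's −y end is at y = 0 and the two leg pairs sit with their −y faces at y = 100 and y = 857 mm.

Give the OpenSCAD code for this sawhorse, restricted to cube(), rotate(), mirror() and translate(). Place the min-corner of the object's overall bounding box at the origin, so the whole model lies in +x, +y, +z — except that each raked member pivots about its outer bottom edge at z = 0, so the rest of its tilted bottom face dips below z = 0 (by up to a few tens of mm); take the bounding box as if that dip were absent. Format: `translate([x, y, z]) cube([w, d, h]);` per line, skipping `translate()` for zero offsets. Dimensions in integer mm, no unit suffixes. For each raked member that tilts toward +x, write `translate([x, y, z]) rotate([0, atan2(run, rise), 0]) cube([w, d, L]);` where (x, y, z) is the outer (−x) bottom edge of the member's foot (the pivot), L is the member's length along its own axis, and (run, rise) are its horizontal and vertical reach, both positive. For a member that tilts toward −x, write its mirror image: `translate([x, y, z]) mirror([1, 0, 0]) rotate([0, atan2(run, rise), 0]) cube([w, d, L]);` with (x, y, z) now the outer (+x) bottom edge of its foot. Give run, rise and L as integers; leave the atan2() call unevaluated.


translate([335, 0, 804]) cube([103, 991, 69]);
translate([0, 100, 0]) rotate([0, atan2(335, 804), 0]) cube([36, 34, 871]);
translate([773, 100, 0]) mirror([1, 0, 0]) rotate([0, atan2(335, 804), 0]) cube([36, 34, 871]);
translate([0, 857, 0]) rotate([0, atan2(335, 804), 0]) cube([36, 34, 871]);
translate([773, 857, 0]) mirror([1, 0, 0]) rotate([0, atan2(335, 804), 0]) cube([36, 34, 871]);


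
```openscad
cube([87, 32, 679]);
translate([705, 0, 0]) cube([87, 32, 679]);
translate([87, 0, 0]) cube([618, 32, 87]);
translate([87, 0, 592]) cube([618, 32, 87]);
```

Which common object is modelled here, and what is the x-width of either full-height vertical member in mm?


A picture frame. The border width is 87 mm.

Four thin pieces enclosing a rectangular opening — a picture frame. The two full-height stiles are 679 mm tall; the top rail sits at z = 592 and is 87 mm tall, so the border above the opening is 679 − 592 = 87 mm, matching the stile x-width.


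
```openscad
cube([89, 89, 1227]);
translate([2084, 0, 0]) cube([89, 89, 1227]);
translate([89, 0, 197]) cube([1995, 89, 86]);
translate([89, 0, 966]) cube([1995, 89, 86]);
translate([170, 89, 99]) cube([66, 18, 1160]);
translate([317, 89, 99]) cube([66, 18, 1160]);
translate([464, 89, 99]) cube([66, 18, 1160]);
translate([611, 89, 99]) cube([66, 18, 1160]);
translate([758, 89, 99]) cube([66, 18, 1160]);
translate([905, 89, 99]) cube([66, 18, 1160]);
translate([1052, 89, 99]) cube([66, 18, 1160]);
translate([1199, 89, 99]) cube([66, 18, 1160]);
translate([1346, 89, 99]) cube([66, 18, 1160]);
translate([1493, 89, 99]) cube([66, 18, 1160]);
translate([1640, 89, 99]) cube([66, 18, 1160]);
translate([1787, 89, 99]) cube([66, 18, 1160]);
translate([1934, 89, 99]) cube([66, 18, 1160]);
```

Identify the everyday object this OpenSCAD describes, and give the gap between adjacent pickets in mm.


A fence section. The picket gap is 81 mm.

Two posts, two rails, 13 pickets — a fence section. Span 1995 mm holds 13 pickets of 66 mm with 14 equal gaps: ⌊(1995 − 13·66) / 14⌋ = 81 mm.


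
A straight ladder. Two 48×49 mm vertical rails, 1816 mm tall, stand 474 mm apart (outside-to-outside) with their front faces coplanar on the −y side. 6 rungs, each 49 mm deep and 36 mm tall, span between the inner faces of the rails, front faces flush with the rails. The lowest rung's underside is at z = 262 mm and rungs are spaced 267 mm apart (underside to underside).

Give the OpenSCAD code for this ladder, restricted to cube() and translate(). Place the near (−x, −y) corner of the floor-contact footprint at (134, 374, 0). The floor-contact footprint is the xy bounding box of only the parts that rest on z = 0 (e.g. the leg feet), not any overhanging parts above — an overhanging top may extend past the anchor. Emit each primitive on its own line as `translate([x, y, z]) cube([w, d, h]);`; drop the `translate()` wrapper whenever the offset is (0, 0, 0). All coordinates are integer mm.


// rung span = 474 - 2*48 = 378
// rung[k] z = 262 + k*267
translate([134, 374, 0]) cube([48, 49, 1816]);
translate([560, 374, 0]) cube([48, 49, 1816]);
translate([182, 374, 262]) cube([378, 49, 36]);
translate([182, 374, 529]) cube([378, 49, 36]);
translate([182, 374, 796]) cube([378, 49, 36]);
translate([182, 374, 1063]) cube([378, 49, 36]);
translate([182, 374, 1330]) cube([378, 49, 36]);
translate([182, 374, 1597]) cube([378, 49, 36]);


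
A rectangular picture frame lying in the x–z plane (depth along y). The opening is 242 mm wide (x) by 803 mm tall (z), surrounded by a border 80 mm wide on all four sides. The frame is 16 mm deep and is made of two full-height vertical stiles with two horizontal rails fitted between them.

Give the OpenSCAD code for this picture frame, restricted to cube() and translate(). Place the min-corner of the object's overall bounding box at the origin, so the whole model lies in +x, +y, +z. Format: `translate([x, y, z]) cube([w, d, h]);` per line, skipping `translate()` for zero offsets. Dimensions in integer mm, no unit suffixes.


cube([80, 16, 963]);
translate([322, 0, 0]) cube([80, 16, 963]);
translate([80, 0, 0]) cube([242, 16, 80]);
translate([80, 0, 883]) cube([242, 16, 80]);


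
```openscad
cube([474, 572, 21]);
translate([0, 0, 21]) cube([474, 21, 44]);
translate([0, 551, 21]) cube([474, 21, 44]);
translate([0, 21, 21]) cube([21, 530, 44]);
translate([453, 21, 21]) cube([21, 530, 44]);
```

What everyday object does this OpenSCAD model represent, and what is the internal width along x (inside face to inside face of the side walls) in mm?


An open box. The internal width is 432 mm.

A 474×572 base slab with four walls standing on it — an open box. The base is 474 mm wide and the walls are 21 mm thick, so the internal width is 474 − 2 × 21 = 432 mm.


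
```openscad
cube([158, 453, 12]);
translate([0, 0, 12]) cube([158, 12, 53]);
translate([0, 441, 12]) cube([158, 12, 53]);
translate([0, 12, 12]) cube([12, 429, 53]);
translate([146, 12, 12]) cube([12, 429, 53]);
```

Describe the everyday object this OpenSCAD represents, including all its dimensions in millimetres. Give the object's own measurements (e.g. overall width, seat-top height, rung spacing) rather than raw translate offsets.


An open-topped rectangular box: outside dimensions 158×453×65 mm, with a uniform wall and base thickness of 12 mm. The base is a full 158×453 slab on the floor; four walls sit on top of the base. The front and back walls (the −y and +y sides) span the full width; the two side walls fit between them.


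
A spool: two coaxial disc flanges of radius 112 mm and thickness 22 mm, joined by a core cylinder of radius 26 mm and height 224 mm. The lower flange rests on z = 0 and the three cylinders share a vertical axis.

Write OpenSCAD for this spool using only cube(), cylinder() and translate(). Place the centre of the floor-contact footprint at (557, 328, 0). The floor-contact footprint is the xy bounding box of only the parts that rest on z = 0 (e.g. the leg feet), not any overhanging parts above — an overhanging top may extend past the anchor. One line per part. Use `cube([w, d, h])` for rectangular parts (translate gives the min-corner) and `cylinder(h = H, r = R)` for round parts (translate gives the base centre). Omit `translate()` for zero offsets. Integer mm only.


translate([557, 328, 0]) cylinder(h = 22, r = 112);
translate([557, 328, 22]) cylinder(h = 224, r = 26);
translate([557, 328, 246]) cylinder(h = 22, r = 112);


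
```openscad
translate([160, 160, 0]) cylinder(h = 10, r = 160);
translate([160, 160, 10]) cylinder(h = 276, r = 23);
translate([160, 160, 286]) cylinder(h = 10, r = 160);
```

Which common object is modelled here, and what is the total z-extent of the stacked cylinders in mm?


A spool. The overall height is 296 mm.

Three coaxial cylinders, large–small–large — a spool. Two 10 mm flanges and a 276 mm core give 10 + 276 + 10 = 296 mm.


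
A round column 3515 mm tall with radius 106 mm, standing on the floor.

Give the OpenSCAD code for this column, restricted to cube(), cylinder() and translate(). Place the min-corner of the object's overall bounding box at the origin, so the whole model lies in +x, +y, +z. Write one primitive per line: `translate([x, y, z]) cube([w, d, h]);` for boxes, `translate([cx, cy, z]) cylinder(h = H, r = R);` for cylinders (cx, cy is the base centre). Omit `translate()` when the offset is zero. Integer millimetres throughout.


translate([106, 106, 0]) cylinder(h = 3515, r = 106);


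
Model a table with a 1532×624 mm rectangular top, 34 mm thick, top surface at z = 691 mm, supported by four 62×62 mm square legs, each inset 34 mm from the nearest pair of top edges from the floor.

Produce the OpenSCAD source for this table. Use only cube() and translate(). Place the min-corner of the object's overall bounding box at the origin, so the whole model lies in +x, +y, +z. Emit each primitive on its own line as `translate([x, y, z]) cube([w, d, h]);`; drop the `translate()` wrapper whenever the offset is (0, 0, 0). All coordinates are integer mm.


translate([0, 0, 657]) cube([1532, 624, 34]);
translate([34, 34, 0]) cube([62, 62, 657]);
translate([1436, 34, 0]) cube([62, 62, 657]);
translate([34, 528, 0]) cube([62, 62, 657]);
translate([1436, 528, 0]) cube([62, 62, 657]);


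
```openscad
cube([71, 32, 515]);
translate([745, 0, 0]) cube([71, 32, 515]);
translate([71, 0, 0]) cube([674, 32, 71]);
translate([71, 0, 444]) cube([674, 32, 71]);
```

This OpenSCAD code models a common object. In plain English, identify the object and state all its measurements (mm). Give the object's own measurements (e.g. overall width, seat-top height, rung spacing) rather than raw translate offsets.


A rectangular picture frame lying in the x–z plane (depth along y). The opening is 674 mm wide (x) by 373 mm tall (z), surrounded by a border 71 mm wide on all four sides. The frame is 32 mm deep and is made of two full-height vertical stiles with two horizontal rails fitted between them.


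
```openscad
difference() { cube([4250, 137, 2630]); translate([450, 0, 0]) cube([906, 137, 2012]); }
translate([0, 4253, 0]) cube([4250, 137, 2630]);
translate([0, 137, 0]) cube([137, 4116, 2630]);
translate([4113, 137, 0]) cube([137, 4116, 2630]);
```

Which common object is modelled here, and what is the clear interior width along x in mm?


A single room. The interior width is 3976 mm.

Four walls enclosing a rectangle with a door in the front wall — a room. Outside width 4250 minus two 137 mm walls gives 3976 mm.


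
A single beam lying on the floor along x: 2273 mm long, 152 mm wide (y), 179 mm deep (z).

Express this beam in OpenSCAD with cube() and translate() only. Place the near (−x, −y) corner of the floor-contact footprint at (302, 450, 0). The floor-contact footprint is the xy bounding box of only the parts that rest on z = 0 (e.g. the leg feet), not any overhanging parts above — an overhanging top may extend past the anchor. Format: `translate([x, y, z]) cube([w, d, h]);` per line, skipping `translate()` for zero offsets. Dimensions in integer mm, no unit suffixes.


translate([302, 450, 0]) cube([2273, 152, 179]);


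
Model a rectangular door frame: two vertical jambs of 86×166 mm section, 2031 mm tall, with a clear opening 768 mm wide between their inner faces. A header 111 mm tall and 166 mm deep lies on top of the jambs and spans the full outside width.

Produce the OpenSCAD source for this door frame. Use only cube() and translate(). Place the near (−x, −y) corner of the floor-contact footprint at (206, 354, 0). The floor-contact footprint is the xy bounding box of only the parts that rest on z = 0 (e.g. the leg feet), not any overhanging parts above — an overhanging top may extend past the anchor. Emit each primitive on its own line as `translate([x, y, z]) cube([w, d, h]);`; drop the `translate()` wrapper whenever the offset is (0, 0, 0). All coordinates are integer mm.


translate([206, 354, 0]) cube([86, 166, 2031]);
translate([1060, 354, 0]) cube([86, 166, 2031]);
translate([206, 354, 2031]) cube([940, 166, 111]);


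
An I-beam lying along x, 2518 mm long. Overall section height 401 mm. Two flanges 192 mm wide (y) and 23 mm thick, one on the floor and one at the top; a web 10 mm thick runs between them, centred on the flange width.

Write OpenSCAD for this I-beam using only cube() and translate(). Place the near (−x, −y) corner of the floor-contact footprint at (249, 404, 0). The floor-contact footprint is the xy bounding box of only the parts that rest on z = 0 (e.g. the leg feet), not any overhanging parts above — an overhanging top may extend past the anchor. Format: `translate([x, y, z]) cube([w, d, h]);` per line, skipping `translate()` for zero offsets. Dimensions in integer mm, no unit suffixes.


translate([249, 404, 0]) cube([2518, 192, 23]);
translate([249, 495, 23]) cube([2518, 10, 355]);
translate([249, 404, 378]) cube([2518, 192, 23]);


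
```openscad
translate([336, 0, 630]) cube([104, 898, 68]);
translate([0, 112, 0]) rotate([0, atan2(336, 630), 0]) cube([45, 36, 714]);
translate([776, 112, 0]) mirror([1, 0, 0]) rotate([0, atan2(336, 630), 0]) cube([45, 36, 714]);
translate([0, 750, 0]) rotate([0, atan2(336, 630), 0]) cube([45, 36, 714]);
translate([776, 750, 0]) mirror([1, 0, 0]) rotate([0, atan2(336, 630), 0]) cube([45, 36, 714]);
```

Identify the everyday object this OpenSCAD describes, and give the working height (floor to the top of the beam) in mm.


A sawhorse. The overall height is 698 mm.

A beam across two mirrored pairs of raked legs — a sawhorse. The beam's underside is at z = 630 (matching the legs' vertical rise in atan2(336, 630)) and the beam is 68 mm tall, so its top is at 630 + 68 = 698 mm. The raked legs top out at the beam's underside, so that is the highest point.


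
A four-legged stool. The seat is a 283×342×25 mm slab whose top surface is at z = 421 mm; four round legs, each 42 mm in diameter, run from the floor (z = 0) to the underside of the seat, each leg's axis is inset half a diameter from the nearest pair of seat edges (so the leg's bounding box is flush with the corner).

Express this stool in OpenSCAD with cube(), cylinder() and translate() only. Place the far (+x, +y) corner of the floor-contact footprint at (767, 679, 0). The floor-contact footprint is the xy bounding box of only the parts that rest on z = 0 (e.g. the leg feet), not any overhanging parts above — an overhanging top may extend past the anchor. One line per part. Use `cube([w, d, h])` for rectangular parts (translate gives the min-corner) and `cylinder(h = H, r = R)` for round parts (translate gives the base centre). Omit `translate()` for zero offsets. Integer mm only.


translate([484, 337, 396]) cube([283, 342, 25]);
translate([505, 358, 0]) cylinder(h = 396, r = 21);
translate([746, 358, 0]) cylinder(h = 396, r = 21);
translate([505, 658, 0]) cylinder(h = 396, r = 21);
translate([746, 658, 0]) cylinder(h = 396, r = 21);


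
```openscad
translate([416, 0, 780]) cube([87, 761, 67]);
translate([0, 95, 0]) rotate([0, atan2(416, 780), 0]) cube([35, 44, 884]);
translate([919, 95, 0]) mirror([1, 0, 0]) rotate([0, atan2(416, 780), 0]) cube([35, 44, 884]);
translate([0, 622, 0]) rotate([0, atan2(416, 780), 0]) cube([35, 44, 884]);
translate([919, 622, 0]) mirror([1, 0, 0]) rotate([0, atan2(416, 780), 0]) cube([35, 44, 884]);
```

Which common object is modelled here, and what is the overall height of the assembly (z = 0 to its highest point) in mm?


A sawhorse. The overall height is 847 mm.

A beam across two mirrored pairs of raked legs — a sawhorse. The beam's underside is at z = 780 (matching the legs' vertical rise in atan2(416, 780)) and the beam is 67 mm tall, so its top is at 780 + 67 = 847 mm. The raked legs top out at the beam's underside, so that is the highest point.


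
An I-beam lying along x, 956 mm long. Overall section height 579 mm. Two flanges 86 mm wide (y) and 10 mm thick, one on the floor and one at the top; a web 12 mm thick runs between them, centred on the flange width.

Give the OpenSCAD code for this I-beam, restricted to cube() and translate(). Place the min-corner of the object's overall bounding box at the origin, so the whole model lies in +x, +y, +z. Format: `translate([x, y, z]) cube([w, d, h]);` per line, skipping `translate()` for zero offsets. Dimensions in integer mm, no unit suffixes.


cube([956, 86, 10]);
translate([0, 37, 10]) cube([956, 12, 559]);
translate([0, 0, 569]) cube([956, 86, 10]);


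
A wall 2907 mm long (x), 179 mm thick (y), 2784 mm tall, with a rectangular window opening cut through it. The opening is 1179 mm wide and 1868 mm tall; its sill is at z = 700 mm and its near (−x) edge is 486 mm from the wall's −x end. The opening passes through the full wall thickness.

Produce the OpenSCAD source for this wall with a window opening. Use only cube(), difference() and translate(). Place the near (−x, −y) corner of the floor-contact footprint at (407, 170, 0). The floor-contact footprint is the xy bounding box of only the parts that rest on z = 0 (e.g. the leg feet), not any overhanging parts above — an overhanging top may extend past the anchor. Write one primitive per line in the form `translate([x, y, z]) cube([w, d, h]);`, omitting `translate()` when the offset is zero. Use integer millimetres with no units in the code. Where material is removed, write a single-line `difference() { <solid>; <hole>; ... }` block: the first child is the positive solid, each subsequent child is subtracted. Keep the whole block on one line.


difference() { translate([407, 170, 0]) cube([2907, 179, 2784]); translate([893, 170, 700]) cube([1179, 179, 1868]); }


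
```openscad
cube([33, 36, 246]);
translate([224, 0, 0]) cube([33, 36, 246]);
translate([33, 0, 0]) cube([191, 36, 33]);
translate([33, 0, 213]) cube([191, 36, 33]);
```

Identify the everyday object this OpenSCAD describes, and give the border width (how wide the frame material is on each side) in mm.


A picture frame. The border width is 33 mm.

Four thin pieces enclosing a rectangular opening — a picture frame. The two full-height stiles are 246 mm tall; the top rail sits at z = 213 and is 33 mm tall, so the border above the opening is 246 − 213 = 33 mm, matching the stile x-width.


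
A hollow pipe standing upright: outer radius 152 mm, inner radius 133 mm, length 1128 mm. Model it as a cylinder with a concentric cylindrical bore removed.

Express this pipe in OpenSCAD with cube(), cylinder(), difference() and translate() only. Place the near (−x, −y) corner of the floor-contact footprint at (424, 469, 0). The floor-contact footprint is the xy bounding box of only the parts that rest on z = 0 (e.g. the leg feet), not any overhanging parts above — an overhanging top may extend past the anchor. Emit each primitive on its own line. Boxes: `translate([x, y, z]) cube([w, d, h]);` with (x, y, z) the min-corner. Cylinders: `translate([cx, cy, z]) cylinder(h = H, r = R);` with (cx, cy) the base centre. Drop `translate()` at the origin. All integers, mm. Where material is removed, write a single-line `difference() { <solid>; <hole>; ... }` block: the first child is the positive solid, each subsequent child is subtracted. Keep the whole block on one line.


difference() { translate([576, 621, 0]) cylinder(h = 1128, r = 152); translate([576, 621, 0]) cylinder(h = 1128, r = 133); }


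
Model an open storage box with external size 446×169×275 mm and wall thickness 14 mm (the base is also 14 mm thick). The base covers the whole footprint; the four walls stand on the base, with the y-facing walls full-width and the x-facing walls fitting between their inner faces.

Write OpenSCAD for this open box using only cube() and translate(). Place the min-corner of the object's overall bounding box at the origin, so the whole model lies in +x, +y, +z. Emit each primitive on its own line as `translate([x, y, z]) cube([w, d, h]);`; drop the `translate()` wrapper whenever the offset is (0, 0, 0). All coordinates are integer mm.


cube([446, 169, 14]);
translate([0, 0, 14]) cube([446, 14, 261]);
translate([0, 155, 14]) cube([446, 14, 261]);
translate([0, 14, 14]) cube([14, 141, 261]);
translate([432, 14, 14]) cube([14, 141, 261]);


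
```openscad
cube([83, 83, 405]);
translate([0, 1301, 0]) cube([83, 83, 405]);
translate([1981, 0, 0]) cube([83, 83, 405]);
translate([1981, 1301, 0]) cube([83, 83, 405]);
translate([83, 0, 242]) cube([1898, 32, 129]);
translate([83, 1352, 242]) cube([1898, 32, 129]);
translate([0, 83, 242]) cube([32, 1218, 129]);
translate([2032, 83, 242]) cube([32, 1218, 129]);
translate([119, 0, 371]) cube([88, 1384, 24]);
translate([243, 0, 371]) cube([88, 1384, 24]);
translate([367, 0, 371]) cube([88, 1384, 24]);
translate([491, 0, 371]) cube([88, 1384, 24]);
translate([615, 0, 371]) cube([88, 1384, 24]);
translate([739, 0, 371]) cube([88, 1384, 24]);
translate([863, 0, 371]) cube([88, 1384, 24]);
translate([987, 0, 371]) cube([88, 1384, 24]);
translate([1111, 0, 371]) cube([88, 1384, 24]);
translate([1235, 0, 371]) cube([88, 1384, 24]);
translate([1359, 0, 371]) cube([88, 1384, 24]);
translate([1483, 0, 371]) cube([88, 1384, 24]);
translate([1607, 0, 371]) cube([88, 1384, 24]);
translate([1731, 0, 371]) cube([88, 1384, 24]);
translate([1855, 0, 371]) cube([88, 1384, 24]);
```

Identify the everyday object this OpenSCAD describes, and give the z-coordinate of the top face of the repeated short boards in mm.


A bed frame. The slat-top height is 395 mm.

Four posts, four rails, and a row of slats — a bed frame. Slats sit on the rails at z = 242 + 129 = 371; with slat thickness 24, the top is 395 mm.


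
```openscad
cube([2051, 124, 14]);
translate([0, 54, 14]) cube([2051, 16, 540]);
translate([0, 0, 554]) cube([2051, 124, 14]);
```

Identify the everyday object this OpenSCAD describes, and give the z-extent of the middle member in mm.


An I-beam. The web height is 540 mm.

Two wide flanges with a thin centred web — an I-beam. Overall 568 mm minus two 14 mm flanges gives a web of 568 − 2·14 = 540 mm.


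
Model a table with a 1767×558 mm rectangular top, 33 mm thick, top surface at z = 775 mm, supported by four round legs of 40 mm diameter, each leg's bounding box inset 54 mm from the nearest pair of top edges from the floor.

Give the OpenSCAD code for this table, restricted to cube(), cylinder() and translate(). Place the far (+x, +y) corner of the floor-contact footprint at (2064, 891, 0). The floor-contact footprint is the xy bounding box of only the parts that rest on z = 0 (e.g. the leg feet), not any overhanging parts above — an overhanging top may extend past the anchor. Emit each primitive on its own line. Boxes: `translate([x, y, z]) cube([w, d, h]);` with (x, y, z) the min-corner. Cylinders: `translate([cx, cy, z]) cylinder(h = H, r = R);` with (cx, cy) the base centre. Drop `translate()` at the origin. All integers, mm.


translate([351, 387, 742]) cube([1767, 558, 33]);
translate([425, 461, 0]) cylinder(h = 742, r = 20);
translate([2044, 461, 0]) cylinder(h = 742, r = 20);
translate([425, 871, 0]) cylinder(h = 742, r = 20);
translate([2044, 871, 0]) cylinder(h = 742, r = 20);


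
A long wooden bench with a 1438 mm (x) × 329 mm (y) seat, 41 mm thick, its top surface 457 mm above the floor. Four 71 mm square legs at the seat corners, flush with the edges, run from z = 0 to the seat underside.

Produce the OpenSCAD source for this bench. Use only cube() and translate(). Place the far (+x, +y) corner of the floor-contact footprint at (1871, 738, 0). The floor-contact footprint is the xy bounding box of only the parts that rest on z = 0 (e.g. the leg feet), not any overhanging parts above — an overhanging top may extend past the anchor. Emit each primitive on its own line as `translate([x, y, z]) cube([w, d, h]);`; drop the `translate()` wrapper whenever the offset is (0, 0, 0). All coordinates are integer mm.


translate([433, 409, 416]) cube([1438, 329, 41]);
translate([433, 409, 0]) cube([71, 71, 416]);
translate([433, 667, 0]) cube([71, 71, 416]);
translate([1800, 409, 0]) cube([71, 71, 416]);
translate([1800, 667, 0]) cube([71, 71, 416]);


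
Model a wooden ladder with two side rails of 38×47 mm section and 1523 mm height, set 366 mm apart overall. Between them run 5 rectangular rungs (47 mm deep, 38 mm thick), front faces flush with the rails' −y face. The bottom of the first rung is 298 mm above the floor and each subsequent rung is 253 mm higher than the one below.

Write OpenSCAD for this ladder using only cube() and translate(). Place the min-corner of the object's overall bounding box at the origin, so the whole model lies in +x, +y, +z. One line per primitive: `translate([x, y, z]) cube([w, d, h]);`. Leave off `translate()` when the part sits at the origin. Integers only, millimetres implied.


cube([38, 47, 1523]);
translate([328, 0, 0]) cube([38, 47, 1523]);
translate([38, 0, 298]) cube([290, 47, 38]);
translate([38, 0, 551]) cube([290, 47, 38]);
translate([38, 0, 804]) cube([290, 47, 38]);
translate([38, 0, 1057]) cube([290, 47, 38]);
translate([38, 0, 1310]) cube([290, 47, 38]);


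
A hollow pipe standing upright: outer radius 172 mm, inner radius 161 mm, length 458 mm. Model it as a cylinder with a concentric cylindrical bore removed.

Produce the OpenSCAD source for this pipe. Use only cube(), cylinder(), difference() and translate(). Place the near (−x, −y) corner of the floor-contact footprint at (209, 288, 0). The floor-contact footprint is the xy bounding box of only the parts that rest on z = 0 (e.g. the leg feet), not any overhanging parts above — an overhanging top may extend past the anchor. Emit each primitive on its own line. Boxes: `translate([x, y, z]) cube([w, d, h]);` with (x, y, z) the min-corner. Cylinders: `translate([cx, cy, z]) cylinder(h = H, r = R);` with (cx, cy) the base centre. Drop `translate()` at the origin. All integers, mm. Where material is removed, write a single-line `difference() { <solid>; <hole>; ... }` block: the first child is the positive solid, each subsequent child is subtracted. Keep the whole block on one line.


difference() { translate([381, 460, 0]) cylinder(h = 458, r = 172); translate([381, 460, 0]) cylinder(h = 458, r = 161); }


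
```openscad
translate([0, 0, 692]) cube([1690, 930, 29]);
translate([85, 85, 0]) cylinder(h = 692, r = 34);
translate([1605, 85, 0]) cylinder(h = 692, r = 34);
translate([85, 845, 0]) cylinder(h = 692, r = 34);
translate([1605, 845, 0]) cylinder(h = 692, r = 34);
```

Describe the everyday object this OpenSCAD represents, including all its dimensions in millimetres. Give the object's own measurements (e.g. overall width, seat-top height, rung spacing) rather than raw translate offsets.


A table: top 1690 mm (x) × 930 mm (y), 29 mm thick, upper face at z = 721 mm, on four round legs of 68 mm diameter, each leg's bounding box inset 51 mm from the nearest pair of top edges from z = 0 to the bottom of the top.


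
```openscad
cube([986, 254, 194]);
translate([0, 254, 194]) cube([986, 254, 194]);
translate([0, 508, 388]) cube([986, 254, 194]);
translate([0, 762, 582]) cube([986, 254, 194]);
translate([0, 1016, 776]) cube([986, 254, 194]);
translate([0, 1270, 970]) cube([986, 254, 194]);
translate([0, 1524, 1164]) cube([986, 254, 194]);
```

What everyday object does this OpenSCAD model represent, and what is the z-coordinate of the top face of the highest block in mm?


A staircase. The total rise is 1358 mm.

7 identical blocks, each offset up and back from the previous — a staircase. Each step is 194 mm tall and there are 7 of them, so the total rise is 7 × 194 = 1358 mm.


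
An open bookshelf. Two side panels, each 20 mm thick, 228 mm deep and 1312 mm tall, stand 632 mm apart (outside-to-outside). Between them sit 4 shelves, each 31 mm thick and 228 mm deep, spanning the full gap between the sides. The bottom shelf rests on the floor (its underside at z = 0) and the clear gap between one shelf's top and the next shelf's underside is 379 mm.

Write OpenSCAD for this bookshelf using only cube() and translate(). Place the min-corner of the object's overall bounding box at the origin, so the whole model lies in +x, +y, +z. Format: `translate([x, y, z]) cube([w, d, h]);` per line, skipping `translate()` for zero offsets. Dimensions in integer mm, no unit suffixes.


cube([20, 228, 1312]);
translate([612, 0, 0]) cube([20, 228, 1312]);
translate([20, 0, 0]) cube([592, 228, 31]);
translate([20, 0, 410]) cube([592, 228, 31]);
translate([20, 0, 820]) cube([592, 228, 31]);
translate([20, 0, 1230]) cube([592, 228, 31]);


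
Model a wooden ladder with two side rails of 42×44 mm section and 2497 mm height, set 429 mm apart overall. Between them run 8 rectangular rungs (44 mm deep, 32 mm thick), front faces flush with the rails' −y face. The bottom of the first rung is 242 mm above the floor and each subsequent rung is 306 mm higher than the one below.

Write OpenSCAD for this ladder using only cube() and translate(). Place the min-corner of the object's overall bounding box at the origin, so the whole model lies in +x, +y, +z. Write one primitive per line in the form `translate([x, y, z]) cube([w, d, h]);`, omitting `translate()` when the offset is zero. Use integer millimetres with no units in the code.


// rung span = 429 - 2*42 = 345
// rung[k] z = 242 + k*306
cube([42, 44, 2497]);
translate([387, 0, 0]) cube([42, 44, 2497]);
translate([42, 0, 242]) cube([345, 44, 32]);
translate([42, 0, 548]) cube([345, 44, 32]);
translate([42, 0, 854]) cube([345, 44, 32]);
translate([42, 0, 1160]) cube([345, 44, 32]);
translate([42, 0, 1466]) cube([345, 44, 32]);
translate([42, 0, 1772]) cube([345, 44, 32]);
translate([42, 0, 2078]) cube([345, 44, 32]);
translate([42, 0, 2384]) cube([345, 44, 32]);


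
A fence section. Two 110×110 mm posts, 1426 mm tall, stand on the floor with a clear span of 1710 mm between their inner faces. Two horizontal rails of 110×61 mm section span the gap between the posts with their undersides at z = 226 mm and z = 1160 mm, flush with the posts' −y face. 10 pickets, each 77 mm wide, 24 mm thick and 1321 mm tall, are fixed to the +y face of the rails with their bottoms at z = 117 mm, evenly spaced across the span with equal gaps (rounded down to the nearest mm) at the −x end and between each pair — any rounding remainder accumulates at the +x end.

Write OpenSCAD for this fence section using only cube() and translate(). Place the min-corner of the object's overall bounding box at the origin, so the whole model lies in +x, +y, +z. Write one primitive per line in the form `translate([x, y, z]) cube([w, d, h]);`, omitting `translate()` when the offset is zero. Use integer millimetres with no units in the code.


cube([110, 110, 1426]);
translate([1820, 0, 0]) cube([110, 110, 1426]);
translate([110, 0, 226]) cube([1710, 110, 61]);
translate([110, 0, 1160]) cube([1710, 110, 61]);
translate([195, 110, 117]) cube([77, 24, 1321]);
translate([357, 110, 117]) cube([77, 24, 1321]);
translate([519, 110, 117]) cube([77, 24, 1321]);
translate([681, 110, 117]) cube([77, 24, 1321]);
translate([843, 110, 117]) cube([77, 24, 1321]);
translate([1005, 110, 117]) cube([77, 24, 1321]);
translate([1167, 110, 117]) cube([77, 24, 1321]);
translate([1329, 110, 117]) cube([77, 24, 1321]);
translate([1491, 110, 117]) cube([77, 24, 1321]);
translate([1653, 110, 117]) cube([77, 24, 1321]);


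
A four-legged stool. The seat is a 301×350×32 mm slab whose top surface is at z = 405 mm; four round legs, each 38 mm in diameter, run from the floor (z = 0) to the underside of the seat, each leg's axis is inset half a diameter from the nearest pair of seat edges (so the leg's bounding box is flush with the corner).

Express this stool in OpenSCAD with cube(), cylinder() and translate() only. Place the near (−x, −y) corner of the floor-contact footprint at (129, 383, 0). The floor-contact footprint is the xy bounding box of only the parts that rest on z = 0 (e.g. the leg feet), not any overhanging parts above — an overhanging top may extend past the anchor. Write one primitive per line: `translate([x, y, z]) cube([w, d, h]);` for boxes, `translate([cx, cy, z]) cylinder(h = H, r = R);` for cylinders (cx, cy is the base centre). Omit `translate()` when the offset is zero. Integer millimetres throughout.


translate([129, 383, 373]) cube([301, 350, 32]);
translate([148, 402, 0]) cylinder(h = 373, r = 19);
translate([411, 402, 0]) cylinder(h = 373, r = 19);
translate([148, 714, 0]) cylinder(h = 373, r = 19);
translate([411, 714, 0]) cylinder(h = 373, r = 19);


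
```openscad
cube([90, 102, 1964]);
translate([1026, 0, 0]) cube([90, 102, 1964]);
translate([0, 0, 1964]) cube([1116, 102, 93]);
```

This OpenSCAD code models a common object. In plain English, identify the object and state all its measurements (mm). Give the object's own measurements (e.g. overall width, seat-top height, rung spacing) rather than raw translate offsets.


A door frame. The clear opening is 936 mm wide and 1964 mm high. Two 90 mm wide jambs, 102 mm deep, stand either side of the opening from the floor to the top of the opening. A 93 mm thick head sits across the top of both jambs, spanning the full outside width of the frame.


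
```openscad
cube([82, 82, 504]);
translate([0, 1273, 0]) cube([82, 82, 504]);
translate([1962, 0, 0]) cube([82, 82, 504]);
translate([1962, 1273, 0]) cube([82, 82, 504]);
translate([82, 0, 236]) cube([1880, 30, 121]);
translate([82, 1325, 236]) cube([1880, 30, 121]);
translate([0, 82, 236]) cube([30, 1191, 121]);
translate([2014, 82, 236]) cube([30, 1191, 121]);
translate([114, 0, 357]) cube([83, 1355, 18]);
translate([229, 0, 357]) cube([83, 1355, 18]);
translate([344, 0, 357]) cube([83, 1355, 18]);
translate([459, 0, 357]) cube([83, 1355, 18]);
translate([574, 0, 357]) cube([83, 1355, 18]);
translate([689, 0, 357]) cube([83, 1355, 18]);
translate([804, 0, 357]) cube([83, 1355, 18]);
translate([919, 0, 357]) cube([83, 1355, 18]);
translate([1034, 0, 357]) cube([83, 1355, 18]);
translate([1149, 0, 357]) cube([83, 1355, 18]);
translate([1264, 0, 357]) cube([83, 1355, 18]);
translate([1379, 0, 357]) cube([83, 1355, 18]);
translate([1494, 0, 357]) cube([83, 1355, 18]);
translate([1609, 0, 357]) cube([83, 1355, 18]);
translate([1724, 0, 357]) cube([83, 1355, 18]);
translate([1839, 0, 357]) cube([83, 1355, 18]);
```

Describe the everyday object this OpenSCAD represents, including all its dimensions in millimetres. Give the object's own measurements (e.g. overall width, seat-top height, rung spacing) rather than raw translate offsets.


A bed frame 2044 mm long (x) by 1355 mm wide (y). Four 82×82 mm corner posts, 504 mm tall, at the corners of the footprint. Four rails of 30 mm thickness and 121 mm height run between adjacent posts with their undersides at z = 236 mm, their outer faces flush with the outside of the frame (the two x-running rails run between the posts' inner faces; the two y-running rails run between the posts' inner faces). 16 slats, each 83 mm wide (x) and 18 mm thick, lie across the top of the two x-running rails, running the full 1355 mm width of the frame in y; along x they sit between the end posts with a 32 mm gap after the −x posts and between neighbouring slats, leaving 40 mm before the +x posts.


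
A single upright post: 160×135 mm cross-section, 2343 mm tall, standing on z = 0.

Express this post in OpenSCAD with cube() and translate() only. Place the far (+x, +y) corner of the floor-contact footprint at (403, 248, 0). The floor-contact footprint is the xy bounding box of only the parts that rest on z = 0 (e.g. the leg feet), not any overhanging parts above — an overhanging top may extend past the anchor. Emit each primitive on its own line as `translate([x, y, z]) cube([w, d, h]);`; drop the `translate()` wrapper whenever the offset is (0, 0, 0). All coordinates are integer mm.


translate([243, 113, 0]) cube([160, 135, 2343]);


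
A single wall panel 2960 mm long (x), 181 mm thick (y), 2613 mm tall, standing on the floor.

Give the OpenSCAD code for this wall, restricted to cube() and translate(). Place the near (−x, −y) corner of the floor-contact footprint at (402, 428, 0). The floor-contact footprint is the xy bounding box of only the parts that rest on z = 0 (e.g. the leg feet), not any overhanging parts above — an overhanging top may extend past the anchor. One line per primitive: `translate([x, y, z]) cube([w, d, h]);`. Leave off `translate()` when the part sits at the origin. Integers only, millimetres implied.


translate([402, 428, 0]) cube([2960, 181, 2613]);


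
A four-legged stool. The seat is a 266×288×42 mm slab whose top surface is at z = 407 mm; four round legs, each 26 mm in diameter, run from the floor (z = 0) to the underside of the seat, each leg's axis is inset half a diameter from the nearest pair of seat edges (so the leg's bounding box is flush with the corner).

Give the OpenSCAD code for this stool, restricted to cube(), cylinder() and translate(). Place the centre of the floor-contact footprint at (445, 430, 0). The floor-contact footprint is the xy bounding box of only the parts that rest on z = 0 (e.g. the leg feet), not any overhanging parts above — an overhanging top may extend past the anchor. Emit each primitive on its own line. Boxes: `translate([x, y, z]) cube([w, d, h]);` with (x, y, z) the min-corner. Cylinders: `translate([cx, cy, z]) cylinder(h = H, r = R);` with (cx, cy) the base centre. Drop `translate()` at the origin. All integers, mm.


translate([312, 286, 365]) cube([266, 288, 42]);
translate([325, 299, 0]) cylinder(h = 365, r = 13);
translate([565, 299, 0]) cylinder(h = 365, r = 13);
translate([325, 561, 0]) cylinder(h = 365, r = 13);
translate([565, 561, 0]) cylinder(h = 365, r = 13);


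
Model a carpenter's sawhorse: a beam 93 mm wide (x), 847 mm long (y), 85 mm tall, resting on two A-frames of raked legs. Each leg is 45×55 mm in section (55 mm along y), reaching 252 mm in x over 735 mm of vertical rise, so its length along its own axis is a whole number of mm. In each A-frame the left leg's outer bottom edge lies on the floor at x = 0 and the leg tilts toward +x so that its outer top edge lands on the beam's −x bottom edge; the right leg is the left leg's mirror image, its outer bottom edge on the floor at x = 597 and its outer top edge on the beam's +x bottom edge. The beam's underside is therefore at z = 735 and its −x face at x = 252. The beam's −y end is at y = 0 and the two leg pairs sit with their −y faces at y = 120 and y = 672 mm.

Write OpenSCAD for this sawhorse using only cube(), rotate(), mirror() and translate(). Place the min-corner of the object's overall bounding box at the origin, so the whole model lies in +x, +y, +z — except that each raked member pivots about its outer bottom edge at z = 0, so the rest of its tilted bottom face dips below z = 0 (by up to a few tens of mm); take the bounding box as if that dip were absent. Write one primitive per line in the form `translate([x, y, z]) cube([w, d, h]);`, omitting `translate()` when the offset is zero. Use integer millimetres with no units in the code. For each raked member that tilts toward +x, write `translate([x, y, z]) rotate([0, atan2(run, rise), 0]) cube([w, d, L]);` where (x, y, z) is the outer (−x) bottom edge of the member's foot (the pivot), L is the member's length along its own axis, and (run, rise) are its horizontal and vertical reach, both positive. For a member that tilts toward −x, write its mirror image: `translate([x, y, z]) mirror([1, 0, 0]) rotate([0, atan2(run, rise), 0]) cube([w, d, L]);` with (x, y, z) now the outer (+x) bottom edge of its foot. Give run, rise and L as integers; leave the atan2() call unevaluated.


translate([252, 0, 735]) cube([93, 847, 85]);
translate([0, 120, 0]) rotate([0, atan2(252, 735), 0]) cube([45, 55, 777]);
translate([597, 120, 0]) mirror([1, 0, 0]) rotate([0, atan2(252, 735), 0]) cube([45, 55, 777]);
translate([0, 672, 0]) rotate([0, atan2(252, 735), 0]) cube([45, 55, 777]);
translate([597, 672, 0]) mirror([1, 0, 0]) rotate([0, atan2(252, 735), 0]) cube([45, 55, 777]);
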